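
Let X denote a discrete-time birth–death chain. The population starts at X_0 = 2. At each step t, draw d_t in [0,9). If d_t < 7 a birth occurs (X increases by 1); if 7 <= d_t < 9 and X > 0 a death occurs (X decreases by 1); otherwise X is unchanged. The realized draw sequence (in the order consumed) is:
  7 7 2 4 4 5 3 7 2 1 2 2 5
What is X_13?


t=0: X=2, d=7 → death, X_1=1
t=1: X=1, d=7 → death, X_2=0
t=2: X=0, d=2 → birth, X_3=1
t=3: X=1, d=4 → birth, X_4=2
t=4: X=2, d=4 → birth, X_5=3
t=5: X=3, d=5 → birth, X_6=4
t=6: X=4, d=3 → birth, X_7=5
t=7: X=5, d=7 → death, X_8=4
t=8: X=4, d=2 → birth, X_9=5
t=9: X=5, d=1 → birth, X_10=6
t=10: X=6, d=2 → birth, X_11=7
t=11: X=7, d=2 → birth, X_12=8
t=12: X=8, d=5 → birth, X_13=9

9


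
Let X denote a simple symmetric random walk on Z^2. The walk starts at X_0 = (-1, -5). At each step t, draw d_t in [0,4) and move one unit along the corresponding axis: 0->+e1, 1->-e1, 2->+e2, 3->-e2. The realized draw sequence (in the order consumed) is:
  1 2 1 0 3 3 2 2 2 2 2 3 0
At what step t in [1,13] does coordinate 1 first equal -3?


3

t=0: X=(-1, -5), d=1 → -e1, X_1=(-2, -5)
t=1: X=(-2, -5), d=2 → +e2, X_2=(-2, -4)
t=2: X=(-2, -4), d=1 → -e1, X_3=(-3, -4)
t=3: X=(-3, -4), d=0 → +e1, X_4=(-2, -4)
t=4: X=(-2, -4), d=3 → -e2, X_5=(-2, -5)
t=5: X=(-2, -5), d=3 → -e2, X_6=(-2, -6)
t=6: X=(-2, -6), d=2 → +e2, X_7=(-2, -5)
t=7: X=(-2, -5), d=2 → +e2, X_8=(-2, -4)
t=8: X=(-2, -4), d=2 → +e2, X_9=(-2, -3)
t=9: X=(-2, -3), d=2 → +e2, X_10=(-2, -2)
t=10: X=(-2, -2), d=2 → +e2, X_11=(-2, -1)
t=11: X=(-2, -1), d=3 → -e2, X_12=(-2, -2)
t=12: X=(-2, -2), d=0 → +e1, X_13=(-1, -2)


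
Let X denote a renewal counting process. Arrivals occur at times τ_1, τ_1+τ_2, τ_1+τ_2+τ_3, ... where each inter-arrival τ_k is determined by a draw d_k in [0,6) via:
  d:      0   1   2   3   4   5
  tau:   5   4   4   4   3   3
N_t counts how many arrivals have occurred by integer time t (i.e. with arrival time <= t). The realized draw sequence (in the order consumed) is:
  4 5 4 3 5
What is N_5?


1

draw d_1=4: τ_1=3, arrival time A_1=3
draw d_2=5: τ_2=3, arrival time A_2=6
draw d_3=4: τ_3=3, arrival time A_3=9
draw d_4=3: τ_4=4, arrival time A_4=13
draw d_5=5: τ_5=3, arrival time A_5=16
N_t over t=0..5: 0:0 1:0 2:0 3:1 4:1 5:1


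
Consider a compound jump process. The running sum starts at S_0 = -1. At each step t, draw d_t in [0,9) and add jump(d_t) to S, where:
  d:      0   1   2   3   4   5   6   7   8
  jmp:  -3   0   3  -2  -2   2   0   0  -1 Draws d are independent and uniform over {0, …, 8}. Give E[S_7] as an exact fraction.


Outcome values over d=0..8: [-3, 0, 3, -2, -2, 2, 0, 0, -1]
Σy = -3, Σy² = 31, M = 9
μ = -3/9 = -1/3,  σ² = 31/9 − (-1/3)² = 10/3
E[S_7] = -1 + 7·(-1/3) = -10/3

-10/3


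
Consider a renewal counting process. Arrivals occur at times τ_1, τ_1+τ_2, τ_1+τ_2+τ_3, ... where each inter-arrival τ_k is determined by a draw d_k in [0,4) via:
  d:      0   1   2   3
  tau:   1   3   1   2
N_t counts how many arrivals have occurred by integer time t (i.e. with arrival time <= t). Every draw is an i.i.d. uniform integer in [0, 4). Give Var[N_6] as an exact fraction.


3719/4096

Inter-arrival values over d=0..3: [1, 3, 1, 2]
Each d has probability 1/4, so the pmf of τ is: f(1) = 1/2, f(2) = 1/4, f(3) = 1/4
Let p_n(j) = P(N_n = j), with p_0 = [1]. Condition on τ_1: p_n(0) = P(τ > n), and for j >= 1, p_n(j) = Σ_{k<=n} f(k)·p_{n−k}(j−1)
p_1 = [1/2, 1/2]  (j = 0..1)
p_2 = [1/4, 1/2, 1/4]  (j = 0..2)
p_3 = [0, 1/2, 3/8, 1/8]  (j = 0..3)
p_4 = [0, 3/16, 1/2, 1/4, 1/16]  (j = 0..4)
p_5 = [0, 1/16, 11/32, 13/32, 5/32, 1/32]  (j = 0..5)
p_6 = [0, 0, 13/64, 25/64, 19/64, 3/32, 1/64]  (j = 0..6)
E[N_6] = Σ j·p_6(j) = 213/64;  E[N_6²] = Σ j²·p_6(j) = 767/64
Var[N_6] = 767/64 − (213/64)² = 3719/4096


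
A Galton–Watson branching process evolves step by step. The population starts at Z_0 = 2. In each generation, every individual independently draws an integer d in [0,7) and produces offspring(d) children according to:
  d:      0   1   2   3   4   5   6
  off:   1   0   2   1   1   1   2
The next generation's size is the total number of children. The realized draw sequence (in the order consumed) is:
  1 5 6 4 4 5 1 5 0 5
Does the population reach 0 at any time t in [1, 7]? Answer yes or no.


no

gen 0: Z_0=2, draws=[1, 5], offspring=[0, 1], Z_1=1
gen 1: Z_1=1, draws=[6], offspring=[2], Z_2=2
gen 2: Z_2=2, draws=[4, 4], offspring=[1, 1], Z_3=2
gen 3: Z_3=2, draws=[5, 1], offspring=[1, 0], Z_4=1
gen 4: Z_4=1, draws=[5], offspring=[1], Z_5=1
gen 5: Z_5=1, draws=[0], offspring=[1], Z_6=1
gen 6: Z_6=1, draws=[5], offspring=[1], Z_7=1


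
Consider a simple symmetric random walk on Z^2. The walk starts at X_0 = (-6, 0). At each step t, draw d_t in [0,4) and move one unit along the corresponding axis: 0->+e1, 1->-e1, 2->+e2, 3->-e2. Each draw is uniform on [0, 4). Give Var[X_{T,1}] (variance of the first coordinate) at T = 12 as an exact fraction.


Outcome values over d=0..3: [1, -1, 0, 0]
Σy = 0, Σy² = 2, M = 4
μ = 0/4 = 0,  σ² = 2/4 − (0)² = 1/2
Independent increments: Var[X_12] = 12·σ² = 12·(1/2) = 6

6


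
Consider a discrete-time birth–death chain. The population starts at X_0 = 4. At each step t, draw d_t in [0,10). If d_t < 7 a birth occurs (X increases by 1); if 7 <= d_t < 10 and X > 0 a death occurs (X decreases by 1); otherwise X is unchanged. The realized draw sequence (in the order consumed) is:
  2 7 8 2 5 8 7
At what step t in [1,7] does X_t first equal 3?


t=0: X=4, d=2 → birth, X_1=5
t=1: X=5, d=7 → death, X_2=4
t=2: X=4, d=8 → death, X_3=3
t=3: X=3, d=2 → birth, X_4=4
t=4: X=4, d=5 → birth, X_5=5
t=5: X=5, d=8 → death, X_6=4
t=6: X=4, d=7 → death, X_7=3

3


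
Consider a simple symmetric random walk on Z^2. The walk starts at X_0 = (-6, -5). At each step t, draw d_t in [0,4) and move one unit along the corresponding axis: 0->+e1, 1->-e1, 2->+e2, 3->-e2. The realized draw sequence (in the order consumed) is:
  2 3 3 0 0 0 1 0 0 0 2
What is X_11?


t=0: X=(-6, -5), d=2 → +e2, X_1=(-6, -4)
t=1: X=(-6, -4), d=3 → -e2, X_2=(-6, -5)
t=2: X=(-6, -5), d=3 → -e2, X_3=(-6, -6)
t=3: X=(-6, -6), d=0 → +e1, X_4=(-5, -6)
t=4: X=(-5, -6), d=0 → +e1, X_5=(-4, -6)
t=5: X=(-4, -6), d=0 → +e1, X_6=(-3, -6)
t=6: X=(-3, -6), d=1 → -e1, X_7=(-4, -6)
t=7: X=(-4, -6), d=0 → +e1, X_8=(-3, -6)
t=8: X=(-3, -6), d=0 → +e1, X_9=(-2, -6)
t=9: X=(-2, -6), d=0 → +e1, X_10=(-1, -6)
t=10: X=(-1, -6), d=2 → +e2, X_11=(-1, -5)

(-1, -5)


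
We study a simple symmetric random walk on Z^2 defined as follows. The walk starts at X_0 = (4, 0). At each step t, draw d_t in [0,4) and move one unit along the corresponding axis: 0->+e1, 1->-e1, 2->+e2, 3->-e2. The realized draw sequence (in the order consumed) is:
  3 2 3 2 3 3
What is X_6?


(4, -2)

t=0: X=(4, 0), d=3 → -e2, X_1=(4, -1)
t=1: X=(4, -1), d=2 → +e2, X_2=(4, 0)
t=2: X=(4, 0), d=3 → -e2, X_3=(4, -1)
t=3: X=(4, -1), d=2 → +e2, X_4=(4, 0)
t=4: X=(4, 0), d=3 → -e2, X_5=(4, -1)
t=5: X=(4, -1), d=3 → -e2, X_6=(4, -2)


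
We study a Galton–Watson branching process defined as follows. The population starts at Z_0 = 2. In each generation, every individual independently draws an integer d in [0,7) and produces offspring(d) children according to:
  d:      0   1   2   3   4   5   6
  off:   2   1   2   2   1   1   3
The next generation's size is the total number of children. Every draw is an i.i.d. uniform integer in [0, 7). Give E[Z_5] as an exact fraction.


Outcome values over d=0..6: [2, 1, 2, 2, 1, 1, 3]
Σy = 12, Σy² = 24, M = 7
μ = 12/7 = 12/7,  σ² = 24/7 − (12/7)² = 24/49
E[Z_0] = 2
E[Z_1] = 12/7·E[Z_0] = 24/7
E[Z_2] = 12/7·E[Z_1] = 288/49
E[Z_3] = 12/7·E[Z_2] = 3456/343
E[Z_4] = 12/7·E[Z_3] = 41472/2401
E[Z_5] = 12/7·E[Z_4] = 497664/16807

497664/16807


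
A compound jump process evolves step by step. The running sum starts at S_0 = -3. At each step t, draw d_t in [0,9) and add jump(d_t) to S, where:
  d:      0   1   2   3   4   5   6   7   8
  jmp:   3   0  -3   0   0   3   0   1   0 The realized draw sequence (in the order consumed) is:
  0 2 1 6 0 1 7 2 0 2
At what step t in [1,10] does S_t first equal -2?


8

t=0: S=-3, d=0, jump=3, S_1=0
t=1: S=0, d=2, jump=-3, S_2=-3
t=2: S=-3, d=1, jump=0, S_3=-3
t=3: S=-3, d=6, jump=0, S_4=-3
t=4: S=-3, d=0, jump=3, S_5=0
t=5: S=0, d=1, jump=0, S_6=0
t=6: S=0, d=7, jump=1, S_7=1
t=7: S=1, d=2, jump=-3, S_8=-2
t=8: S=-2, d=0, jump=3, S_9=1
t=9: S=1, d=2, jump=-3, S_10=-2


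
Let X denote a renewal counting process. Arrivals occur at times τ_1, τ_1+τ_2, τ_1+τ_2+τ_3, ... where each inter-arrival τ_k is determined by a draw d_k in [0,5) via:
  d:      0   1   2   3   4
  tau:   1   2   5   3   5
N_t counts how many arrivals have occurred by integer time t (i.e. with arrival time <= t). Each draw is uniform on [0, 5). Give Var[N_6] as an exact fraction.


Inter-arrival values over d=0..4: [1, 2, 5, 3, 5]
Each d has probability 1/5, so the pmf of τ is: f(1) = 1/5, f(2) = 1/5, f(3) = 1/5, f(5) = 2/5
Let p_n(j) = P(N_n = j), with p_0 = [1]. Condition on τ_1: p_n(0) = P(τ > n), and for j >= 1, p_n(j) = Σ_{k<=n} f(k)·p_{n−k}(j−1)
p_1 = [4/5, 1/5]  (j = 0..1)
p_2 = [3/5, 9/25, 1/25]  (j = 0..2)
p_3 = [2/5, 12/25, 14/125, 1/125]  (j = 0..3)
p_4 = [2/5, 9/25, 26/125, 19/625, 1/625]  (j = 0..4)
p_5 = [0, 17/25, 6/25, 9/125, 24/3125, 1/3125]  (j = 0..5)
p_6 = [0, 12/25, 48/125, 14/125, 69/3125, 29/15625, 1/15625]  (j = 0..6)
E[N_6] = Σ j·p_6(j) = 26281/15625;  E[N_6²] = Σ j²·p_6(j) = 53531/15625
Var[N_6] = 53531/15625 − (26281/15625)² = 145730914/244140625

145730914/244140625


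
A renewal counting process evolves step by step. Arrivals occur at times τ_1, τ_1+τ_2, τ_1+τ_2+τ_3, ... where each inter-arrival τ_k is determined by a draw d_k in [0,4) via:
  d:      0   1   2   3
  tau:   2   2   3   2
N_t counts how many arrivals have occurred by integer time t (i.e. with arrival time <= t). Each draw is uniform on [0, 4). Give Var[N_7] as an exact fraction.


Inter-arrival values over d=0..3: [2, 2, 3, 2]
Each d has probability 1/4, so the pmf of τ is: f(2) = 3/4, f(3) = 1/4
Let p_n(j) = P(N_n = j), with p_0 = [1]. Condition on τ_1: p_n(0) = P(τ > n), and for j >= 1, p_n(j) = Σ_{k<=n} f(k)·p_{n−k}(j−1)
p_1 = [1]  (j = 0)
p_2 = [1/4, 3/4]  (j = 0..1)
p_3 = [0, 1]  (j = 0..1)
p_4 = [0, 7/16, 9/16]  (j = 0..2)
p_5 = [0, 1/16, 15/16]  (j = 0..2)
p_6 = [0, 0, 37/64, 27/64]  (j = 0..3)
p_7 = [0, 0, 5/32, 27/32]  (j = 0..3)
E[N_7] = Σ j·p_7(j) = 91/32;  E[N_7²] = Σ j²·p_7(j) = 263/32
Var[N_7] = 263/32 − (91/32)² = 135/1024

135/1024


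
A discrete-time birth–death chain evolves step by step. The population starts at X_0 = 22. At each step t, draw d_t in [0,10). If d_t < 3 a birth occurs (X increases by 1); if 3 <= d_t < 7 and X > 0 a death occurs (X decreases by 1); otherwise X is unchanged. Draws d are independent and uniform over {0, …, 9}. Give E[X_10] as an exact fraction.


21

X can drop by at most 1 per step and X_0 = 22 > T = 10, so X_t >= 22 − t >= 12 > 0 for every t <= 10: the floor at 0 (the 'and X > 0' condition) never binds. Hence X_10 = X_0 + Σ_{t<10} Y_t with i.i.d. increments Y_t = y(d_t) ∈ {+1, −1, 0}.
Outcome values over d=0..9: [1, 1, 1, -1, -1, -1, -1, 0, 0, 0]
Σy = -1, Σy² = 7, M = 10
μ = -1/10 = -1/10,  σ² = 7/10 − (-1/10)² = 69/100
E[X_10] = 22 + 10·(-1/10) = 21


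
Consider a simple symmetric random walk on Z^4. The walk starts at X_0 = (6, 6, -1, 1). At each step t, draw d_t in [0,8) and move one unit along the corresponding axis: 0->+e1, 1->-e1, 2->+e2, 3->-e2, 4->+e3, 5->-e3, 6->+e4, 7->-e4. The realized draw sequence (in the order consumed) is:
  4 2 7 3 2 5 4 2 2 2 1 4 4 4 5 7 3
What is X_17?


t=0: X=(6, 6, -1, 1), d=4 → +e3, X_1=(6, 6, 0, 1)
t=1: X=(6, 6, 0, 1), d=2 → +e2, X_2=(6, 7, 0, 1)
t=2: X=(6, 7, 0, 1), d=7 → -e4, X_3=(6, 7, 0, 0)
t=3: X=(6, 7, 0, 0), d=3 → -e2, X_4=(6, 6, 0, 0)
t=4: X=(6, 6, 0, 0), d=2 → +e2, X_5=(6, 7, 0, 0)
t=5: X=(6, 7, 0, 0), d=5 → -e3, X_6=(6, 7, -1, 0)
t=6: X=(6, 7, -1, 0), d=4 → +e3, X_7=(6, 7, 0, 0)
t=7: X=(6, 7, 0, 0), d=2 → +e2, X_8=(6, 8, 0, 0)
t=8: X=(6, 8, 0, 0), d=2 → +e2, X_9=(6, 9, 0, 0)
t=9: X=(6, 9, 0, 0), d=2 → +e2, X_10=(6, 10, 0, 0)
t=10: X=(6, 10, 0, 0), d=1 → -e1, X_11=(5, 10, 0, 0)
t=11: X=(5, 10, 0, 0), d=4 → +e3, X_12=(5, 10, 1, 0)
t=12: X=(5, 10, 1, 0), d=4 → +e3, X_13=(5, 10, 2, 0)
t=13: X=(5, 10, 2, 0), d=4 → +e3, X_14=(5, 10, 3, 0)
t=14: X=(5, 10, 3, 0), d=5 → -e3, X_15=(5, 10, 2, 0)
t=15: X=(5, 10, 2, 0), d=7 → -e4, X_16=(5, 10, 2, -1)
t=16: X=(5, 10, 2, -1), d=3 → -e2, X_17=(5, 9, 2, -1)

(5, 9, 2, -1)


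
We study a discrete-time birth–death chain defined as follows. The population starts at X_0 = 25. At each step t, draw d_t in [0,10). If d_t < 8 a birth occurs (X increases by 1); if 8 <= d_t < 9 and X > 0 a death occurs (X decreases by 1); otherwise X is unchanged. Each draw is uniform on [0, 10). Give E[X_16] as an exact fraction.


181/5

X can drop by at most 1 per step and X_0 = 25 > T = 16, so X_t >= 25 − t >= 9 > 0 for every t <= 16: the floor at 0 (the 'and X > 0' condition) never binds. Hence X_16 = X_0 + Σ_{t<16} Y_t with i.i.d. increments Y_t = y(d_t) ∈ {+1, −1, 0}.
Outcome values over d=0..9: [1, 1, 1, 1, 1, 1, 1, 1, -1, 0]
Σy = 7, Σy² = 9, M = 10
μ = 7/10 = 7/10,  σ² = 9/10 − (7/10)² = 41/100
E[X_16] = 25 + 16·(7/10) = 181/5


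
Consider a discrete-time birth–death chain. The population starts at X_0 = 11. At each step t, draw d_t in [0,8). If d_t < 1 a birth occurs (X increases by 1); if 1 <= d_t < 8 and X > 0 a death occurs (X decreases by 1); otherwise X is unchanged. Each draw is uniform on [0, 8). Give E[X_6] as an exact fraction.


13/2

X can drop by at most 1 per step and X_0 = 11 > T = 6, so X_t >= 11 − t >= 5 > 0 for every t <= 6: the floor at 0 (the 'and X > 0' condition) never binds. Hence X_6 = X_0 + Σ_{t<6} Y_t with i.i.d. increments Y_t = y(d_t) ∈ {+1, −1, 0}.
Outcome values over d=0..7: [1, -1, -1, -1, -1, -1, -1, -1]
Σy = -6, Σy² = 8, M = 8
μ = -6/8 = -3/4,  σ² = 8/8 − (-3/4)² = 7/16
E[X_6] = 11 + 6·(-3/4) = 13/2


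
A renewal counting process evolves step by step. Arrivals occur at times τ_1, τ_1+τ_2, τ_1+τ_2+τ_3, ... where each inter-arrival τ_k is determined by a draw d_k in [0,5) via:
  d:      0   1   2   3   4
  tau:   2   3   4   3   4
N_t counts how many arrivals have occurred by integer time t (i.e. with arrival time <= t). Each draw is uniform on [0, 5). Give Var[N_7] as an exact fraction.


Inter-arrival values over d=0..4: [2, 3, 4, 3, 4]
Each d has probability 1/5, so the pmf of τ is: f(2) = 1/5, f(3) = 2/5, f(4) = 2/5
Let p_n(j) = P(N_n = j), with p_0 = [1]. Condition on τ_1: p_n(0) = P(τ > n), and for j >= 1, p_n(j) = Σ_{k<=n} f(k)·p_{n−k}(j−1)
p_1 = [1]  (j = 0)
p_2 = [4/5, 1/5]  (j = 0..1)
p_3 = [2/5, 3/5]  (j = 0..1)
p_4 = [0, 24/25, 1/25]  (j = 0..2)
p_5 = [0, 4/5, 1/5]  (j = 0..2)
p_6 = [0, 12/25, 64/125, 1/125]  (j = 0..3)
p_7 = [0, 4/25, 98/125, 7/125]  (j = 0..3)
E[N_7] = Σ j·p_7(j) = 237/125;  E[N_7²] = Σ j²·p_7(j) = 19/5
Var[N_7] = 19/5 − (237/125)² = 3206/15625

3206/15625


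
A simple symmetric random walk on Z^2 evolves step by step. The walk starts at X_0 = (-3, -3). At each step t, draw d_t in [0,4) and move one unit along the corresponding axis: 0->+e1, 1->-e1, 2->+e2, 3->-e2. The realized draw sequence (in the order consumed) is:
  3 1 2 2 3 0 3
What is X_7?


t=0: X=(-3, -3), d=3 → -e2, X_1=(-3, -4)
t=1: X=(-3, -4), d=1 → -e1, X_2=(-4, -4)
t=2: X=(-4, -4), d=2 → +e2, X_3=(-4, -3)
t=3: X=(-4, -3), d=2 → +e2, X_4=(-4, -2)
t=4: X=(-4, -2), d=3 → -e2, X_5=(-4, -3)
t=5: X=(-4, -3), d=0 → +e1, X_6=(-3, -3)
t=6: X=(-3, -3), d=3 → -e2, X_7=(-3, -4)

(-3, -4)


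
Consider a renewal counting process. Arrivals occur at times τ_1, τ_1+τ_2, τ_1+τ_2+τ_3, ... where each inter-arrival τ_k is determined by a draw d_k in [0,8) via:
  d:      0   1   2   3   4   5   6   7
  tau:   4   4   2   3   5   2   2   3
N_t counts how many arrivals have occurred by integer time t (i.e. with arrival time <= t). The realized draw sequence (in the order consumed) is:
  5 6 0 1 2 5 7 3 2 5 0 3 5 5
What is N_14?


draw d_1=5: τ_1=2, arrival time A_1=2
draw d_2=6: τ_2=2, arrival time A_2=4
draw d_3=0: τ_3=4, arrival time A_3=8
draw d_4=1: τ_4=4, arrival time A_4=12
draw d_5=2: τ_5=2, arrival time A_5=14
draw d_6=5: τ_6=2, arrival time A_6=16
draw d_7=7: τ_7=3, arrival time A_7=19
draw d_8=3: τ_8=3, arrival time A_8=22
draw d_9=2: τ_9=2, arrival time A_9=24
draw d_10=5: τ_10=2, arrival time A_10=26
draw d_11=0: τ_11=4, arrival time A_11=30
draw d_12=3: τ_12=3, arrival time A_12=33
draw d_13=5: τ_13=2, arrival time A_13=35
draw d_14=5: τ_14=2, arrival time A_14=37
N_t over t=0..14: 0:0 1:0 2:1 3:1 4:2 5:2 6:2 7:2 8:3 9:3 10:3 11:3 12:4 13:4 14:5

5


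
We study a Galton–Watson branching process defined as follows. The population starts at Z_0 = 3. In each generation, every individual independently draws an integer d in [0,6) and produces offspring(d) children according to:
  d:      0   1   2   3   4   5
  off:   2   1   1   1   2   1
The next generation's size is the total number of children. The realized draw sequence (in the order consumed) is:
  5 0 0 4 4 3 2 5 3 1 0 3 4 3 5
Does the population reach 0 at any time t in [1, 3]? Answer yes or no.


no

gen 0: Z_0=3, draws=[5, 0, 0], offspring=[1, 2, 2], Z_1=5
gen 1: Z_1=5, draws=[4, 4, 3, 2, 5], offspring=[2, 2, 1, 1, 1], Z_2=7
gen 2: Z_2=7, draws=[3, 1, 0, 3, 4, 3, 5], offspring=[1, 1, 2, 1, 2, 1, 1], Z_3=9


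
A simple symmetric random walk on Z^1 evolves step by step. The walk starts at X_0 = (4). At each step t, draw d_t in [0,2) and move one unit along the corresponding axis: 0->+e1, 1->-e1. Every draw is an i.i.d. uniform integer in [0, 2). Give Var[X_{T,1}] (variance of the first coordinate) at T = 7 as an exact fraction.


7

Outcome values over d=0..1: [1, -1]
Σy = 0, Σy² = 2, M = 2
μ = 0/2 = 0,  σ² = 2/2 − (0)² = 1
Independent increments: Var[X_7] = 7·σ² = 7·(1) = 7


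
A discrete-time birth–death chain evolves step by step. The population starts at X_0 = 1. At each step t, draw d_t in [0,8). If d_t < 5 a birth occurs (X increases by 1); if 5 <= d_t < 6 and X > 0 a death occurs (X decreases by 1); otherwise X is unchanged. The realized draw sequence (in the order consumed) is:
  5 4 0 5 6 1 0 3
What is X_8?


t=0: X=1, d=5 → death, X_1=0
t=1: X=0, d=4 → birth, X_2=1
t=2: X=1, d=0 → birth, X_3=2
t=3: X=2, d=5 → death, X_4=1
t=4: X=1, d=6 → hold, X_5=1
t=5: X=1, d=1 → birth, X_6=2
t=6: X=2, d=0 → birth, X_7=3
t=7: X=3, d=3 → birth, X_8=4

4


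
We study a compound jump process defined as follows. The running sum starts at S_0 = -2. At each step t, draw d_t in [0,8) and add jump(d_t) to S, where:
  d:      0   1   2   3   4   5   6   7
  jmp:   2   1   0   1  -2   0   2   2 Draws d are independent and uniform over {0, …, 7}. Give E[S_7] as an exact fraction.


13/4

Outcome values over d=0..7: [2, 1, 0, 1, -2, 0, 2, 2]
Σy = 6, Σy² = 18, M = 8
μ = 6/8 = 3/4,  σ² = 18/8 − (3/4)² = 27/16
E[S_7] = -2 + 7·(3/4) = 13/4


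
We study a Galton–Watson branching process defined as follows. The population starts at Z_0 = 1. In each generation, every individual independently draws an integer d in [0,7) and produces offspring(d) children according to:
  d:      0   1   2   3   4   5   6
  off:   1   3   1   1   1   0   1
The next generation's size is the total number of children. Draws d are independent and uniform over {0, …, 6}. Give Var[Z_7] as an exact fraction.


Outcome values over d=0..6: [1, 3, 1, 1, 1, 0, 1]
Σy = 8, Σy² = 14, M = 7
μ = 8/7 = 8/7,  σ² = 14/7 − (8/7)² = 34/49
V_0 = 0, E_0 = 1
V_1 = 34/49·E_0 + (8/7)²·V_0 = 34/49;  E_1 = 8/7
V_2 = 34/49·E_1 + (8/7)²·V_1 = 4080/2401;  E_2 = 64/49
V_3 = 34/49·E_2 + (8/7)²·V_2 = 367744/117649;  E_3 = 512/343
V_4 = 34/49·E_3 + (8/7)²·V_3 = 29506560/5764801;  E_4 = 4096/2401
V_5 = 34/49·E_4 + (8/7)²·V_4 = 2222792704/282475249;  E_5 = 32768/16807
V_6 = 34/49·E_5 + (8/7)²·V_5 = 160983613440/13841287201;  E_6 = 262144/117649
V_7 = 34/49·E_6 + (8/7)²·V_6 = 11351544561664/678223072849;  E_7 = 2097152/823543

11351544561664/678223072849


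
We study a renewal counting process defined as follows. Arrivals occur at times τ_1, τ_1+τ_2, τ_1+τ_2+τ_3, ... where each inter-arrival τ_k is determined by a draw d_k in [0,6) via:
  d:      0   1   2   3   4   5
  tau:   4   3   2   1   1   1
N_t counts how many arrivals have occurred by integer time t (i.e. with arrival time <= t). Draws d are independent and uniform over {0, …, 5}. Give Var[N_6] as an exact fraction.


3619871/2985984

Inter-arrival values over d=0..5: [4, 3, 2, 1, 1, 1]
Each d has probability 1/6, so the pmf of τ is: f(1) = 1/2, f(2) = 1/6, f(3) = 1/6, f(4) = 1/6
Let p_n(j) = P(N_n = j), with p_0 = [1]. Condition on τ_1: p_n(0) = P(τ > n), and for j >= 1, p_n(j) = Σ_{k<=n} f(k)·p_{n−k}(j−1)
p_1 = [1/2, 1/2]  (j = 0..1)
p_2 = [1/3, 5/12, 1/4]  (j = 0..2)
p_3 = [1/6, 5/12, 7/24, 1/8]  (j = 0..3)
p_4 = [0, 7/18, 13/36, 3/16, 1/16]  (j = 0..4)
p_5 = [0, 1/6, 5/12, 13/48, 11/96, 1/32]  (j = 0..5)
p_6 = [0, 1/12, 31/108, 155/432, 3/16, 13/192, 1/64]  (j = 0..6)
E[N_6] = Σ j·p_6(j) = 5039/1728;  E[N_6²] = Σ j²·p_6(j) = 16789/1728
Var[N_6] = 16789/1728 − (5039/1728)² = 3619871/2985984


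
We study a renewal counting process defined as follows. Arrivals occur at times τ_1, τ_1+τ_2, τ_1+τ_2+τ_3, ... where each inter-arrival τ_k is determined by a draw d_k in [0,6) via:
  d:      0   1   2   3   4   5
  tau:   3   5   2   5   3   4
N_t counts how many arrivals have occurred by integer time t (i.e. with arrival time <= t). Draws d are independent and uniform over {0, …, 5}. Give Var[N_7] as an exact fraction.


Inter-arrival values over d=0..5: [3, 5, 2, 5, 3, 4]
Each d has probability 1/6, so the pmf of τ is: f(2) = 1/6, f(3) = 1/3, f(4) = 1/6, f(5) = 1/3
Let p_n(j) = P(N_n = j), with p_0 = [1]. Condition on τ_1: p_n(0) = P(τ > n), and for j >= 1, p_n(j) = Σ_{k<=n} f(k)·p_{n−k}(j−1)
p_1 = [1]  (j = 0)
p_2 = [5/6, 1/6]  (j = 0..1)
p_3 = [1/2, 1/2]  (j = 0..1)
p_4 = [1/3, 23/36, 1/36]  (j = 0..2)
p_5 = [0, 31/36, 5/36]  (j = 0..2)
p_6 = [0, 25/36, 65/216, 1/216]  (j = 0..3)
p_7 = [0, 17/36, 107/216, 7/216]  (j = 0..3)
E[N_7] = Σ j·p_7(j) = 337/216;  E[N_7²] = Σ j²·p_7(j) = 593/216
Var[N_7] = 593/216 − (337/216)² = 14519/46656

14519/46656


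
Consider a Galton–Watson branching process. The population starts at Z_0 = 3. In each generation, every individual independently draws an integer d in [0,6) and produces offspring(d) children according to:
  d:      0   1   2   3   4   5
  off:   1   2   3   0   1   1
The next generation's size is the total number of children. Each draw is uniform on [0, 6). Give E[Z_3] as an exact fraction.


Outcome values over d=0..5: [1, 2, 3, 0, 1, 1]
Σy = 8, Σy² = 16, M = 6
μ = 8/6 = 4/3,  σ² = 16/6 − (4/3)² = 8/9
E[Z_0] = 3
E[Z_1] = 4/3·E[Z_0] = 4
E[Z_2] = 4/3·E[Z_1] = 16/3
E[Z_3] = 4/3·E[Z_2] = 64/9

64/9


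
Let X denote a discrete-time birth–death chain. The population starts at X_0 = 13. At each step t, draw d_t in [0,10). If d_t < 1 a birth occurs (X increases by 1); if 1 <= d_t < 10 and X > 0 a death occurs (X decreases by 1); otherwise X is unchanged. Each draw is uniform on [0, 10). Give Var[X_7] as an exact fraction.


X can drop by at most 1 per step and X_0 = 13 > T = 7, so X_t >= 13 − t >= 6 > 0 for every t <= 7: the floor at 0 (the 'and X > 0' condition) never binds. Hence X_7 = X_0 + Σ_{t<7} Y_t with i.i.d. increments Y_t = y(d_t) ∈ {+1, −1, 0}.
Outcome values over d=0..9: [1, -1, -1, -1, -1, -1, -1, -1, -1, -1]
Σy = -8, Σy² = 10, M = 10
μ = -8/10 = -4/5,  σ² = 10/10 − (-4/5)² = 9/25
Independent increments: Var[X_7] = 7·σ² = 7·(9/25) = 63/25

63/25


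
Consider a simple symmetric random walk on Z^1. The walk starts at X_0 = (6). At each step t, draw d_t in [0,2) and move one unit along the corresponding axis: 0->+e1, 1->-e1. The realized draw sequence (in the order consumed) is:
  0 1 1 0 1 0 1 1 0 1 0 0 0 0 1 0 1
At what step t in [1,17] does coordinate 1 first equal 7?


t=0: X=(6), d=0 → +e1, X_1=(7)
t=1: X=(7), d=1 → -e1, X_2=(6)
t=2: X=(6), d=1 → -e1, X_3=(5)
t=3: X=(5), d=0 → +e1, X_4=(6)
t=4: X=(6), d=1 → -e1, X_5=(5)
t=5: X=(5), d=0 → +e1, X_6=(6)
t=6: X=(6), d=1 → -e1, X_7=(5)
t=7: X=(5), d=1 → -e1, X_8=(4)
t=8: X=(4), d=0 → +e1, X_9=(5)
t=9: X=(5), d=1 → -e1, X_10=(4)
t=10: X=(4), d=0 → +e1, X_11=(5)
t=11: X=(5), d=0 → +e1, X_12=(6)
t=12: X=(6), d=0 → +e1, X_13=(7)
t=13: X=(7), d=0 → +e1, X_14=(8)
t=14: X=(8), d=1 → -e1, X_15=(7)
t=15: X=(7), d=0 → +e1, X_16=(8)
t=16: X=(8), d=1 → -e1, X_17=(7)

1


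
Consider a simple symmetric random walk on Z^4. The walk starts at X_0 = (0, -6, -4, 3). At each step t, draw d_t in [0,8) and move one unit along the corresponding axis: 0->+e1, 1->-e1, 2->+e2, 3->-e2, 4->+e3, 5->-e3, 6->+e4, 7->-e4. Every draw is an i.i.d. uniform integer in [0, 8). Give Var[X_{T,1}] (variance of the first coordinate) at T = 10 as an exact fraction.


5/2

Outcome values over d=0..7: [1, -1, 0, 0, 0, 0, 0, 0]
Σy = 0, Σy² = 2, M = 8
μ = 0/8 = 0,  σ² = 2/8 − (0)² = 1/4
Independent increments: Var[X_10] = 10·σ² = 10·(1/4) = 5/2


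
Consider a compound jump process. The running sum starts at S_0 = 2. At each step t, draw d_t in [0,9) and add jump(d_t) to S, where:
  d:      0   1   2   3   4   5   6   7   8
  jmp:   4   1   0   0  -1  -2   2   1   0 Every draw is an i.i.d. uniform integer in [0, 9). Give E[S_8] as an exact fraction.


Outcome values over d=0..8: [4, 1, 0, 0, -1, -2, 2, 1, 0]
Σy = 5, Σy² = 27, M = 9
μ = 5/9 = 5/9,  σ² = 27/9 − (5/9)² = 218/81
E[S_8] = 2 + 8·(5/9) = 58/9

58/9


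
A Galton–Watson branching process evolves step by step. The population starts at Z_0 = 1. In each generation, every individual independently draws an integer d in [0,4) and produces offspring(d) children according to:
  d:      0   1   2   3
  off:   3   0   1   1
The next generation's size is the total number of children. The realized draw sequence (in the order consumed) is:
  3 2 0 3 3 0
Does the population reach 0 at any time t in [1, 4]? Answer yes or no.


no

gen 0: Z_0=1, draws=[3], offspring=[1], Z_1=1
gen 1: Z_1=1, draws=[2], offspring=[1], Z_2=1
gen 2: Z_2=1, draws=[0], offspring=[3], Z_3=3
gen 3: Z_3=3, draws=[3, 3, 0], offspring=[1, 1, 3], Z_4=5


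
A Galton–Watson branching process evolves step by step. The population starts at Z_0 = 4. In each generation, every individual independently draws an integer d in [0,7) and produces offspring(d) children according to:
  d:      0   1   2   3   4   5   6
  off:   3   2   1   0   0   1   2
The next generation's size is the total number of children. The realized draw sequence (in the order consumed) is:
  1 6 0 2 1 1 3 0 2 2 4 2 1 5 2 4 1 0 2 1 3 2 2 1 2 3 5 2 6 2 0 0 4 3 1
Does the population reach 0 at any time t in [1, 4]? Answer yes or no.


gen 0: Z_0=4, draws=[1, 6, 0, 2], offspring=[2, 2, 3, 1], Z_1=8
gen 1: Z_1=8, draws=[1, 1, 3, 0, 2, 2, 4, 2], offspring=[2, 2, 0, 3, 1, 1, 0, 1], Z_2=10
gen 2: Z_2=10, draws=[1, 5, 2, 4, 1, 0, 2, 1, 3, 2], offspring=[2, 1, 1, 0, 2, 3, 1, 2, 0, 1], Z_3=13
gen 3: Z_3=13, draws=[2, 1, 2, 3, 5, 2, 6, 2, 0, 0, 4, 3, 1], offspring=[1, 2, 1, 0, 1, 1, 2, 1, 3, 3, 0, 0, 2], Z_4=17

no


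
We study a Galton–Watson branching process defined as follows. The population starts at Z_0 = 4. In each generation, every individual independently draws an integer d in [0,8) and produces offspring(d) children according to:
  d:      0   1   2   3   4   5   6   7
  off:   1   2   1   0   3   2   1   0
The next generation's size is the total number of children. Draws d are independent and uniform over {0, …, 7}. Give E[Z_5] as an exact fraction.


3125/256

Outcome values over d=0..7: [1, 2, 1, 0, 3, 2, 1, 0]
Σy = 10, Σy² = 20, M = 8
μ = 10/8 = 5/4,  σ² = 20/8 − (5/4)² = 15/16
E[Z_0] = 4
E[Z_1] = 5/4·E[Z_0] = 5
E[Z_2] = 5/4·E[Z_1] = 25/4
E[Z_3] = 5/4·E[Z_2] = 125/16
E[Z_4] = 5/4·E[Z_3] = 625/64
E[Z_5] = 5/4·E[Z_4] = 3125/256


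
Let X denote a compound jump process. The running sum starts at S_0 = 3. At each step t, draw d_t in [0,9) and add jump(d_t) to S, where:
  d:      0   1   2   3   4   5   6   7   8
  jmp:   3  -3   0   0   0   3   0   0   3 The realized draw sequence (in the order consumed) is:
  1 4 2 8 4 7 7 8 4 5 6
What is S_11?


9

t=0: S=3, d=1, jump=-3, S_1=0
t=1: S=0, d=4, jump=0, S_2=0
t=2: S=0, d=2, jump=0, S_3=0
t=3: S=0, d=8, jump=3, S_4=3
t=4: S=3, d=4, jump=0, S_5=3
t=5: S=3, d=7, jump=0, S_6=3
t=6: S=3, d=7, jump=0, S_7=3
t=7: S=3, d=8, jump=3, S_8=6
t=8: S=6, d=4, jump=0, S_9=6
t=9: S=6, d=5, jump=3, S_10=9
t=10: S=9, d=6, jump=0, S_11=9


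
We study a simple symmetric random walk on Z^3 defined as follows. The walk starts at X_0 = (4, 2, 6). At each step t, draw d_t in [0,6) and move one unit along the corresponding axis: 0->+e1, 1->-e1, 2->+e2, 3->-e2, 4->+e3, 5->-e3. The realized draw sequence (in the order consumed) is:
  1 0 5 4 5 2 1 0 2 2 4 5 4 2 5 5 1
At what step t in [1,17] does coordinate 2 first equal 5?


t=0: X=(4, 2, 6), d=1 → -e1, X_1=(3, 2, 6)
t=1: X=(3, 2, 6), d=0 → +e1, X_2=(4, 2, 6)
t=2: X=(4, 2, 6), d=5 → -e3, X_3=(4, 2, 5)
t=3: X=(4, 2, 5), d=4 → +e3, X_4=(4, 2, 6)
t=4: X=(4, 2, 6), d=5 → -e3, X_5=(4, 2, 5)
t=5: X=(4, 2, 5), d=2 → +e2, X_6=(4, 3, 5)
t=6: X=(4, 3, 5), d=1 → -e1, X_7=(3, 3, 5)
t=7: X=(3, 3, 5), d=0 → +e1, X_8=(4, 3, 5)
t=8: X=(4, 3, 5), d=2 → +e2, X_9=(4, 4, 5)
t=9: X=(4, 4, 5), d=2 → +e2, X_10=(4, 5, 5)
t=10: X=(4, 5, 5), d=4 → +e3, X_11=(4, 5, 6)
t=11: X=(4, 5, 6), d=5 → -e3, X_12=(4, 5, 5)
t=12: X=(4, 5, 5), d=4 → +e3, X_13=(4, 5, 6)
t=13: X=(4, 5, 6), d=2 → +e2, X_14=(4, 6, 6)
t=14: X=(4, 6, 6), d=5 → -e3, X_15=(4, 6, 5)
t=15: X=(4, 6, 5), d=5 → -e3, X_16=(4, 6, 4)
t=16: X=(4, 6, 4), d=1 → -e1, X_17=(3, 6, 4)

10


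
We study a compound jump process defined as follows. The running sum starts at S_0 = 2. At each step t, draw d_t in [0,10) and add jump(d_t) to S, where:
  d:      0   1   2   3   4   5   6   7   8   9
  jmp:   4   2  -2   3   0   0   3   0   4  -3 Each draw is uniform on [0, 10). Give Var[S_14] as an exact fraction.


Outcome values over d=0..9: [4, 2, -2, 3, 0, 0, 3, 0, 4, -3]
Σy = 11, Σy² = 67, M = 10
μ = 11/10 = 11/10,  σ² = 67/10 − (11/10)² = 549/100
Independent increments: Var[S_14] = 14·σ² = 14·(549/100) = 3843/50

3843/50


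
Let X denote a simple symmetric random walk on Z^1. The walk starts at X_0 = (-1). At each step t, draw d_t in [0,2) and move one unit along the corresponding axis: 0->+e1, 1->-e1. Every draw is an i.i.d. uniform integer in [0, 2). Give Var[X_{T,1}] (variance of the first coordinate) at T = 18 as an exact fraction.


18

Outcome values over d=0..1: [1, -1]
Σy = 0, Σy² = 2, M = 2
μ = 0/2 = 0,  σ² = 2/2 − (0)² = 1
Independent increments: Var[X_18] = 18·σ² = 18·(1) = 18


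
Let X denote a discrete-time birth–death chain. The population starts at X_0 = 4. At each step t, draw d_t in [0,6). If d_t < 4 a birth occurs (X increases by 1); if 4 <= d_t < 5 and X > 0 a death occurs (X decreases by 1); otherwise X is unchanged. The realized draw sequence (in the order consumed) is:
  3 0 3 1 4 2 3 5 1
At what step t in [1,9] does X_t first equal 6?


t=0: X=4, d=3 → birth, X_1=5
t=1: X=5, d=0 → birth, X_2=6
t=2: X=6, d=3 → birth, X_3=7
t=3: X=7, d=1 → birth, X_4=8
t=4: X=8, d=4 → death, X_5=7
t=5: X=7, d=2 → birth, X_6=8
t=6: X=8, d=3 → birth, X_7=9
t=7: X=9, d=5 → hold, X_8=9
t=8: X=9, d=1 → birth, X_9=10

2


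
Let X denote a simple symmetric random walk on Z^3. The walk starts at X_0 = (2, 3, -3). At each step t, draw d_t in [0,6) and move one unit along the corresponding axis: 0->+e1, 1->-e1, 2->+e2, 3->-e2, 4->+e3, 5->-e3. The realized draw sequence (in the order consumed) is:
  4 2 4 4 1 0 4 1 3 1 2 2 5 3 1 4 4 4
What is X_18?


t=0: X=(2, 3, -3), d=4 → +e3, X_1=(2, 3, -2)
t=1: X=(2, 3, -2), d=2 → +e2, X_2=(2, 4, -2)
t=2: X=(2, 4, -2), d=4 → +e3, X_3=(2, 4, -1)
t=3: X=(2, 4, -1), d=4 → +e3, X_4=(2, 4, 0)
t=4: X=(2, 4, 0), d=1 → -e1, X_5=(1, 4, 0)
t=5: X=(1, 4, 0), d=0 → +e1, X_6=(2, 4, 0)
t=6: X=(2, 4, 0), d=4 → +e3, X_7=(2, 4, 1)
t=7: X=(2, 4, 1), d=1 → -e1, X_8=(1, 4, 1)
t=8: X=(1, 4, 1), d=3 → -e2, X_9=(1, 3, 1)
t=9: X=(1, 3, 1), d=1 → -e1, X_10=(0, 3, 1)
t=10: X=(0, 3, 1), d=2 → +e2, X_11=(0, 4, 1)
t=11: X=(0, 4, 1), d=2 → +e2, X_12=(0, 5, 1)
t=12: X=(0, 5, 1), d=5 → -e3, X_13=(0, 5, 0)
t=13: X=(0, 5, 0), d=3 → -e2, X_14=(0, 4, 0)
t=14: X=(0, 4, 0), d=1 → -e1, X_15=(-1, 4, 0)
t=15: X=(-1, 4, 0), d=4 → +e3, X_16=(-1, 4, 1)
t=16: X=(-1, 4, 1), d=4 → +e3, X_17=(-1, 4, 2)
t=17: X=(-1, 4, 2), d=4 → +e3, X_18=(-1, 4, 3)

(-1, 4, 3)


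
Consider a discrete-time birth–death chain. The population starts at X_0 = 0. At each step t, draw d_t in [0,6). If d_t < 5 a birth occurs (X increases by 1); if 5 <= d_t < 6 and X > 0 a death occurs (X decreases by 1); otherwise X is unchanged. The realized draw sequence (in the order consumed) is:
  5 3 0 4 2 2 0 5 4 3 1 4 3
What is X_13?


t=0: X=0, d=5 → hold, X_1=0
t=1: X=0, d=3 → birth, X_2=1
t=2: X=1, d=0 → birth, X_3=2
t=3: X=2, d=4 → birth, X_4=3
t=4: X=3, d=2 → birth, X_5=4
t=5: X=4, d=2 → birth, X_6=5
t=6: X=5, d=0 → birth, X_7=6
t=7: X=6, d=5 → death, X_8=5
t=8: X=5, d=4 → birth, X_9=6
t=9: X=6, d=3 → birth, X_10=7
t=10: X=7, d=1 → birth, X_11=8
t=11: X=8, d=4 → birth, X_12=9
t=12: X=9, d=3 → birth, X_13=10

10


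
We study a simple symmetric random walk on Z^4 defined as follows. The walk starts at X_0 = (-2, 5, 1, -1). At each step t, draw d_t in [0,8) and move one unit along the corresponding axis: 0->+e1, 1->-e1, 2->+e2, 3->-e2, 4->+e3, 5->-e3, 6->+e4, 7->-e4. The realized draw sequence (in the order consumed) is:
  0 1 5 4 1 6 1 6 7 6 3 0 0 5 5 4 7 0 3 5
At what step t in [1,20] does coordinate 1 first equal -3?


5

t=0: X=(-2, 5, 1, -1), d=0 → +e1, X_1=(-1, 5, 1, -1)
t=1: X=(-1, 5, 1, -1), d=1 → -e1, X_2=(-2, 5, 1, -1)
t=2: X=(-2, 5, 1, -1), d=5 → -e3, X_3=(-2, 5, 0, -1)
t=3: X=(-2, 5, 0, -1), d=4 → +e3, X_4=(-2, 5, 1, -1)
t=4: X=(-2, 5, 1, -1), d=1 → -e1, X_5=(-3, 5, 1, -1)
t=5: X=(-3, 5, 1, -1), d=6 → +e4, X_6=(-3, 5, 1, 0)
t=6: X=(-3, 5, 1, 0), d=1 → -e1, X_7=(-4, 5, 1, 0)
t=7: X=(-4, 5, 1, 0), d=6 → +e4, X_8=(-4, 5, 1, 1)
t=8: X=(-4, 5, 1, 1), d=7 → -e4, X_9=(-4, 5, 1, 0)
t=9: X=(-4, 5, 1, 0), d=6 → +e4, X_10=(-4, 5, 1, 1)
t=10: X=(-4, 5, 1, 1), d=3 → -e2, X_11=(-4, 4, 1, 1)
t=11: X=(-4, 4, 1, 1), d=0 → +e1, X_12=(-3, 4, 1, 1)
t=12: X=(-3, 4, 1, 1), d=0 → +e1, X_13=(-2, 4, 1, 1)
t=13: X=(-2, 4, 1, 1), d=5 → -e3, X_14=(-2, 4, 0, 1)
t=14: X=(-2, 4, 0, 1), d=5 → -e3, X_15=(-2, 4, -1, 1)
t=15: X=(-2, 4, -1, 1), d=4 → +e3, X_16=(-2, 4, 0, 1)
t=16: X=(-2, 4, 0, 1), d=7 → -e4, X_17=(-2, 4, 0, 0)
t=17: X=(-2, 4, 0, 0), d=0 → +e1, X_18=(-1, 4, 0, 0)
t=18: X=(-1, 4, 0, 0), d=3 → -e2, X_19=(-1, 3, 0, 0)
t=19: X=(-1, 3, 0, 0), d=5 → -e3, X_20=(-1, 3, -1, 0)


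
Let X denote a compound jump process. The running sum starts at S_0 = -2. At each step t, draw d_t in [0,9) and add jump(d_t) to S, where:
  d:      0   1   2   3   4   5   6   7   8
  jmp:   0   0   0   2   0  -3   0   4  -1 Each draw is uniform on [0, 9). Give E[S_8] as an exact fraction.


Outcome values over d=0..8: [0, 0, 0, 2, 0, -3, 0, 4, -1]
Σy = 2, Σy² = 30, M = 9
μ = 2/9 = 2/9,  σ² = 30/9 − (2/9)² = 266/81
E[S_8] = -2 + 8·(2/9) = -2/9

-2/9


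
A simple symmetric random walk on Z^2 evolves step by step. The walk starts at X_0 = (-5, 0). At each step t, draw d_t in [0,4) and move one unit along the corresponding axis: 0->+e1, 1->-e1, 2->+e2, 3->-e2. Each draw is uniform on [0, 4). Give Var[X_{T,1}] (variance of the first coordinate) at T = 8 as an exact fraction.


4

Outcome values over d=0..3: [1, -1, 0, 0]
Σy = 0, Σy² = 2, M = 4
μ = 0/4 = 0,  σ² = 2/4 − (0)² = 1/2
Independent increments: Var[X_8] = 8·σ² = 8·(1/2) = 4


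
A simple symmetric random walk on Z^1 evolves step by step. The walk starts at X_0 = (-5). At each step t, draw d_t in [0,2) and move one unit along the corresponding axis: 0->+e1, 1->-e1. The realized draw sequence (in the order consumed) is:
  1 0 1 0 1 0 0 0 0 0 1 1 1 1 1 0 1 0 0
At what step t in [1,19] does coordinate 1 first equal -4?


7

t=0: X=(-5), d=1 → -e1, X_1=(-6)
t=1: X=(-6), d=0 → +e1, X_2=(-5)
t=2: X=(-5), d=1 → -e1, X_3=(-6)
t=3: X=(-6), d=0 → +e1, X_4=(-5)
t=4: X=(-5), d=1 → -e1, X_5=(-6)
t=5: X=(-6), d=0 → +e1, X_6=(-5)
t=6: X=(-5), d=0 → +e1, X_7=(-4)
t=7: X=(-4), d=0 → +e1, X_8=(-3)
t=8: X=(-3), d=0 → +e1, X_9=(-2)
t=9: X=(-2), d=0 → +e1, X_10=(-1)
t=10: X=(-1), d=1 → -e1, X_11=(-2)
t=11: X=(-2), d=1 → -e1, X_12=(-3)
t=12: X=(-3), d=1 → -e1, X_13=(-4)
t=13: X=(-4), d=1 → -e1, X_14=(-5)
t=14: X=(-5), d=1 → -e1, X_15=(-6)
t=15: X=(-6), d=0 → +e1, X_16=(-5)
t=16: X=(-5), d=1 → -e1, X_17=(-6)
t=17: X=(-6), d=0 → +e1, X_18=(-5)
t=18: X=(-5), d=0 → +e1, X_19=(-4)


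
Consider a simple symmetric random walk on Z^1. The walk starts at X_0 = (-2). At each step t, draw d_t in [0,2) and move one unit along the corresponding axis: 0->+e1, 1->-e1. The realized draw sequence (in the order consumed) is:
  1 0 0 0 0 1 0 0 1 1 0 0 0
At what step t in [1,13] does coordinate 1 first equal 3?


13

t=0: X=(-2), d=1 → -e1, X_1=(-3)
t=1: X=(-3), d=0 → +e1, X_2=(-2)
t=2: X=(-2), d=0 → +e1, X_3=(-1)
t=3: X=(-1), d=0 → +e1, X_4=(0)
t=4: X=(0), d=0 → +e1, X_5=(1)
t=5: X=(1), d=1 → -e1, X_6=(0)
t=6: X=(0), d=0 → +e1, X_7=(1)
t=7: X=(1), d=0 → +e1, X_8=(2)
t=8: X=(2), d=1 → -e1, X_9=(1)
t=9: X=(1), d=1 → -e1, X_10=(0)
t=10: X=(0), d=0 → +e1, X_11=(1)
t=11: X=(1), d=0 → +e1, X_12=(2)
t=12: X=(2), d=0 → +e1, X_13=(3)


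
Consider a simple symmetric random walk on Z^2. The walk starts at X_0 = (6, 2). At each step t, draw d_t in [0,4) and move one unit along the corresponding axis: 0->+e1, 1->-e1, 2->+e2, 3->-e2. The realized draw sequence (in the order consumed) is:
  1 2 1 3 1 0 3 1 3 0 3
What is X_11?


t=0: X=(6, 2), d=1 → -e1, X_1=(5, 2)
t=1: X=(5, 2), d=2 → +e2, X_2=(5, 3)
t=2: X=(5, 3), d=1 → -e1, X_3=(4, 3)
t=3: X=(4, 3), d=3 → -e2, X_4=(4, 2)
t=4: X=(4, 2), d=1 → -e1, X_5=(3, 2)
t=5: X=(3, 2), d=0 → +e1, X_6=(4, 2)
t=6: X=(4, 2), d=3 → -e2, X_7=(4, 1)
t=7: X=(4, 1), d=1 → -e1, X_8=(3, 1)
t=8: X=(3, 1), d=3 → -e2, X_9=(3, 0)
t=9: X=(3, 0), d=0 → +e1, X_10=(4, 0)
t=10: X=(4, 0), d=3 → -e2, X_11=(4, -1)

(4, -1)


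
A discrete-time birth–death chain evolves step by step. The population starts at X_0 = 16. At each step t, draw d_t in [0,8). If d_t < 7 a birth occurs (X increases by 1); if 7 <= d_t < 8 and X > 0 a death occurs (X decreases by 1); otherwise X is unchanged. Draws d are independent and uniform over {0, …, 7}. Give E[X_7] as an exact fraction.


X can drop by at most 1 per step and X_0 = 16 > T = 7, so X_t >= 16 − t >= 9 > 0 for every t <= 7: the floor at 0 (the 'and X > 0' condition) never binds. Hence X_7 = X_0 + Σ_{t<7} Y_t with i.i.d. increments Y_t = y(d_t) ∈ {+1, −1, 0}.
Outcome values over d=0..7: [1, 1, 1, 1, 1, 1, 1, -1]
Σy = 6, Σy² = 8, M = 8
μ = 6/8 = 3/4,  σ² = 8/8 − (3/4)² = 7/16
E[X_7] = 16 + 7·(3/4) = 85/4

85/4


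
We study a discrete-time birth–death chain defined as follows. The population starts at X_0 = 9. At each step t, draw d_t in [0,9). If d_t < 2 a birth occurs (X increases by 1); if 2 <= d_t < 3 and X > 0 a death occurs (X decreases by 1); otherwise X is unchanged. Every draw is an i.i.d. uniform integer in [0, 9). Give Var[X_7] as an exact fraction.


182/81

X can drop by at most 1 per step and X_0 = 9 > T = 7, so X_t >= 9 − t >= 2 > 0 for every t <= 7: the floor at 0 (the 'and X > 0' condition) never binds. Hence X_7 = X_0 + Σ_{t<7} Y_t with i.i.d. increments Y_t = y(d_t) ∈ {+1, −1, 0}.
Outcome values over d=0..8: [1, 1, -1, 0, 0, 0, 0, 0, 0]
Σy = 1, Σy² = 3, M = 9
μ = 1/9 = 1/9,  σ² = 3/9 − (1/9)² = 26/81
Independent increments: Var[X_7] = 7·σ² = 7·(26/81) = 182/81
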